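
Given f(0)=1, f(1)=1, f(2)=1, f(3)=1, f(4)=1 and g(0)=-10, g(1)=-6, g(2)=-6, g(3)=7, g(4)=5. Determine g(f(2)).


-6


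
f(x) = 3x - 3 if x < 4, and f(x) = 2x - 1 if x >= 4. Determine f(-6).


-6 satisfies x < 4
f(-6) = -21

-21


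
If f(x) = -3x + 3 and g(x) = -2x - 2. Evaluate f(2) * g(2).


18


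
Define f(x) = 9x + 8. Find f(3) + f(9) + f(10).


222


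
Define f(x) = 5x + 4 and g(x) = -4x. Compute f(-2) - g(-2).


f(-2) = -6
g(-2) = 8
Difference = -14

-14


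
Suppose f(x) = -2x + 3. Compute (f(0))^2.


f(0) = 3
(3)^2 = 9

9


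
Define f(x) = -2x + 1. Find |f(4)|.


7


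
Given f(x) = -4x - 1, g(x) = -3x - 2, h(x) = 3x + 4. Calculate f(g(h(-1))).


h(-1) = 1
g(1) = -5
f(-5) = 19

19


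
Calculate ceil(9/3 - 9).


9/3 = 3
3 - 9 = -6
ceil(-6) = -6

-6


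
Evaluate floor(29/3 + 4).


29/3 = 9.6667
9.6667 + 4 = 13.6667
floor(13.6667) = 13

13


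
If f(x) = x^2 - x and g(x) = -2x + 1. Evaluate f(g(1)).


g(1) = -1
f(-1) = 1*(-1)^2 - 1*(-1) = 2

2


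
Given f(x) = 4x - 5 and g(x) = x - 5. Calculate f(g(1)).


g(1) = -4
f(-4) = -21

-21


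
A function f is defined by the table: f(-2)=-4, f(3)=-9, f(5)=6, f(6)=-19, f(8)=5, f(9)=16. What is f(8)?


Reading from the table at x = 8

5


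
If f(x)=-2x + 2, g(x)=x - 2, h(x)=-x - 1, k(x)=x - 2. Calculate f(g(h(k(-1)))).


k(-1) = -3
h(-3) = 2
g(2) = 0
f(0) = 2

2


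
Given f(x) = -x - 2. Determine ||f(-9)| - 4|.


f(-9) = 7
|7| = 7
|7 - 4| = 3

3


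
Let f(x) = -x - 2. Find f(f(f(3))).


f(3) = -5
f(-5) = 3
f(3) = -5

-5


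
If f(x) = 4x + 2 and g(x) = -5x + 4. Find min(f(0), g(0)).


f(0) = 2
g(0) = 4
min = 2

2


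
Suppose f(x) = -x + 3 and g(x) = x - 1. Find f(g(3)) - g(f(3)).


f(g(3)) = 1
g(f(3)) = -1
Difference = 2

2


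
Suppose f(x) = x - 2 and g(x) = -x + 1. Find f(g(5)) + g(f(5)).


-8


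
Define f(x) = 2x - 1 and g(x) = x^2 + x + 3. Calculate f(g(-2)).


g(-2) = 5
f(5) = 9

9


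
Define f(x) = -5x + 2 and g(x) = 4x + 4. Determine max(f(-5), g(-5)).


f(-5) = 27
g(-5) = -16
max = 27

27


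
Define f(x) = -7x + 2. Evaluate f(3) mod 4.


f(3) = -19
-19 mod 4 = 1

1


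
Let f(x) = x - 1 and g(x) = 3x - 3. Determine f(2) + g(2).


4


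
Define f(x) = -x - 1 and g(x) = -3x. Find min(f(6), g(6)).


f(6) = -7
g(6) = -18
min = -18

-18


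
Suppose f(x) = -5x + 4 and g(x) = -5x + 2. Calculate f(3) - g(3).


2


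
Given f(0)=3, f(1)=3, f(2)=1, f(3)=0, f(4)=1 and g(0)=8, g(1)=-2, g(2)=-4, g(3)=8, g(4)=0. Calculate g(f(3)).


f(3) = 0
g(0) = 8

8


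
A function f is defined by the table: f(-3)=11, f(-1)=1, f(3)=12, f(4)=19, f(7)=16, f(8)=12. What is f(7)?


Reading from the table at x = 7

16


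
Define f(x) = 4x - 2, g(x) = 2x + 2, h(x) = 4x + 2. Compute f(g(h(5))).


h(5) = 22
g(22) = 46
f(46) = 182

182


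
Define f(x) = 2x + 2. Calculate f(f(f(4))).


f(4) = 10
f(10) = 22
f(22) = 46

46


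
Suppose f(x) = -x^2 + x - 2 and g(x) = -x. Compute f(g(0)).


g(0) = 0
f(0) = (-1)*(0)^2 + 1*(0) - 2 = -2

-2


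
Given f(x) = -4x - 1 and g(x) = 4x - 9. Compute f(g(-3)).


83


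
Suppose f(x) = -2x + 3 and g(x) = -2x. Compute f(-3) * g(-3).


f(-3) = 9
g(-3) = 6
Product = 54

54


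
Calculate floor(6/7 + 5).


6/7 = 0.8571
0.8571 + 5 = 5.8571
floor(5.8571) = 5

5


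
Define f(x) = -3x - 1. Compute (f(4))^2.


f(4) = -13
(-13)^2 = 169

169


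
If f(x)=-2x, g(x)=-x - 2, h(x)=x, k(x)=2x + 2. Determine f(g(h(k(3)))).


k(3) = 8
h(8) = 8
g(8) = -10
f(-10) = 20

20


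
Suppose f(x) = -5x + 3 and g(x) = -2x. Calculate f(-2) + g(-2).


f(-2) = 13
g(-2) = 4
Sum = 17

17


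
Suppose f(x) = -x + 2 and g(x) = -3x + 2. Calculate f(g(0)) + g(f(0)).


f(g(0)) = 0
g(f(0)) = -4
Sum = -4

-4


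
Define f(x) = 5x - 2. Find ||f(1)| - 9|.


f(1) = 3
|3| = 3
|3 - 9| = 6

6


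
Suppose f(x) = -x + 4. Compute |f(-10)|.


f(-10) = 14
|14| = 14

14


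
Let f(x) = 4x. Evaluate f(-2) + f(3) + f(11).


f(-2) = -8
f(3) = 12
f(11) = 44
Sum = 48

48


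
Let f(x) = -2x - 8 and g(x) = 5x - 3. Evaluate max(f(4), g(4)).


f(4) = -16
g(4) = 17
max = 17

17


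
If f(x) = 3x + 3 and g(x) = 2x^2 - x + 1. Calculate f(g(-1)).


15


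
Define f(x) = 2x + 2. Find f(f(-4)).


f(-4) = -6
f(-6) = -10

-10


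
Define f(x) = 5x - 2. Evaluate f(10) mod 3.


f(10) = 48
48 mod 3 = 0

0


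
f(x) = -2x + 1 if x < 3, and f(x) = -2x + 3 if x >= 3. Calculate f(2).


2 satisfies x < 3
f(2) = -3

-3


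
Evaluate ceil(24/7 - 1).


24/7 = 3.4286
3.4286 - 1 = 2.4286
ceil(2.4286) = 3

3


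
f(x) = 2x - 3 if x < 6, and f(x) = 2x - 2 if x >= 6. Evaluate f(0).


0 satisfies x < 6
f(0) = -3

-3


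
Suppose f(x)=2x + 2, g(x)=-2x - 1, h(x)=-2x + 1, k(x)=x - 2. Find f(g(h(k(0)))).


-20


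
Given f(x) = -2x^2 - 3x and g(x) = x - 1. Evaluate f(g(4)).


g(4) = 3
f(3) = (-2)*(3)^2 - 3*(3) = -27

-27


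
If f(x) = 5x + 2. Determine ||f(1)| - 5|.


2


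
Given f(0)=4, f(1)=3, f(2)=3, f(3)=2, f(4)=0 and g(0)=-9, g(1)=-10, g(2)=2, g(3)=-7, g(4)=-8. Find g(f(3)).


f(3) = 2
g(2) = 2

2


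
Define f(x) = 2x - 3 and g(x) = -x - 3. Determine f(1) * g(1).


f(1) = -1
g(1) = -4
Product = 4

4


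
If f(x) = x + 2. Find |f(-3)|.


f(-3) = -1
|-1| = 1

1


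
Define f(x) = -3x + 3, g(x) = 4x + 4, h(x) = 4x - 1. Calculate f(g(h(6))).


-285


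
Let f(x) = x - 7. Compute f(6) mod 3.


f(6) = -1
-1 mod 3 = 2

2


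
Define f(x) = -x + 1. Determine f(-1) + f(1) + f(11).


f(-1) = 2
f(1) = 0
f(11) = -10
Sum = -8

-8


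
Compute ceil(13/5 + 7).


13/5 = 2.6
2.6 + 7 = 9.6
ceil(9.6) = 10

10


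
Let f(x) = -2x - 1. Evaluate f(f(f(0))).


f(0) = -1
f(-1) = 1
f(1) = -3

-3


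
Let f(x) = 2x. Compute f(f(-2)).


-8


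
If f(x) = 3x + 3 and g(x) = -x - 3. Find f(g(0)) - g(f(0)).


f(g(0)) = -6
g(f(0)) = -6
Difference = 0

0


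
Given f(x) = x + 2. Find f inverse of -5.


-7


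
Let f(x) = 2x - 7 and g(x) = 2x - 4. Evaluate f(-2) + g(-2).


-19


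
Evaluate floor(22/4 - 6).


-1


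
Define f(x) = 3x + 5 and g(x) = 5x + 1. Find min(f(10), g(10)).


35


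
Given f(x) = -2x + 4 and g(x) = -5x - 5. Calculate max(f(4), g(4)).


f(4) = -4
g(4) = -25
max = -4

-4


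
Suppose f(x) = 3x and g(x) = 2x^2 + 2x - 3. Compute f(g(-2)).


3


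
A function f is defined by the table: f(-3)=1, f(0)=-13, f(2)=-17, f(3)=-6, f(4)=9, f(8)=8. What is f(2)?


Reading from the table at x = 2

-17


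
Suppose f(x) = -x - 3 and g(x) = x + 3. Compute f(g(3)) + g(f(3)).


f(g(3)) = -9
g(f(3)) = -3
Sum = -12

-12


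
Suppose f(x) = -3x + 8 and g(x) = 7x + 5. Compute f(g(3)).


g(3) = 26
f(26) = -70

-70


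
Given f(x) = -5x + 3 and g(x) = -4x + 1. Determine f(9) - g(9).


-7


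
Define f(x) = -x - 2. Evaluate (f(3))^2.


f(3) = -5
(-5)^2 = 25

25


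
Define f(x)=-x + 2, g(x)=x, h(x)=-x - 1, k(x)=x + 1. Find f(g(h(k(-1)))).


3


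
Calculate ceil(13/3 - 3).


13/3 = 4.3333
4.3333 - 3 = 1.3333
ceil(1.3333) = 2

2


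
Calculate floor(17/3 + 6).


17/3 = 5.6667
5.6667 + 6 = 11.6667
floor(11.6667) = 11

11


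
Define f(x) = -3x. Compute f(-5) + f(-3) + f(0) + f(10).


f(-5) = 15
f(-3) = 9
f(0) = 0
f(10) = -30
Sum = -6

-6


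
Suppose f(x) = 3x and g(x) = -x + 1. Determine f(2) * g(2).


f(2) = 6
g(2) = -1
Product = -6

-6


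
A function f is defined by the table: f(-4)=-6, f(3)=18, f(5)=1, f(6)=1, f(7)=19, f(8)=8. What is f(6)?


Reading from the table at x = 6

1


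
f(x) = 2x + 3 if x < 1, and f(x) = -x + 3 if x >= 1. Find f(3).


0


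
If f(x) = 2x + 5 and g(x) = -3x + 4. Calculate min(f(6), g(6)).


-14


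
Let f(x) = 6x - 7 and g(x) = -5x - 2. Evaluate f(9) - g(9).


f(9) = 47
g(9) = -47
Difference = 94

94


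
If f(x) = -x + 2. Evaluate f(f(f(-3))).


f(-3) = 5
f(5) = -3
f(-3) = 5

5


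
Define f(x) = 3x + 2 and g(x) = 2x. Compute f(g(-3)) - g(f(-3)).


f(g(-3)) = -16
g(f(-3)) = -14
Difference = -2

-2


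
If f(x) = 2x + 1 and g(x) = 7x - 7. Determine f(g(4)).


g(4) = 21
f(21) = 43

43


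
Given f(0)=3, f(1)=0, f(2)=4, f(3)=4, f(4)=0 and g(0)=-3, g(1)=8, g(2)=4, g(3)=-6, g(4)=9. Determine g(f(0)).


f(0) = 3
g(3) = -6

-6


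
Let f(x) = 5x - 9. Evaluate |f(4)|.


f(4) = 11
|11| = 11

11


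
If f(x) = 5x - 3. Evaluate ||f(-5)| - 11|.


f(-5) = -28
|-28| = 28
|28 - 11| = 17

17


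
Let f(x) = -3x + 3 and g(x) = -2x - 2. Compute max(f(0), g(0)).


f(0) = 3
g(0) = -2
max = 3

3


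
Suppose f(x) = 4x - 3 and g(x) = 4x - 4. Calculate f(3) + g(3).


f(3) = 9
g(3) = 8
Sum = 17

17


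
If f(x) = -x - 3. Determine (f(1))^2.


16


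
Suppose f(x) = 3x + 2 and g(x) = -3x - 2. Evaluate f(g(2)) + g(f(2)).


f(g(2)) = -22
g(f(2)) = -26
Sum = -48

-48


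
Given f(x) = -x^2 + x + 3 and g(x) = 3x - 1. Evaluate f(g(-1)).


g(-1) = -4
f(-4) = (-1)*(-4)^2 + 1*(-4) + 3 = -17

-17


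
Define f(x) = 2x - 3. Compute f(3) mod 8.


3


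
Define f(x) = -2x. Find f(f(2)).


f(2) = -4
f(-4) = 8

8


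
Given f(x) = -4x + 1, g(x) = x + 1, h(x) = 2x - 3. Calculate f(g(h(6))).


h(6) = 9
g(9) = 10
f(10) = -39

-39


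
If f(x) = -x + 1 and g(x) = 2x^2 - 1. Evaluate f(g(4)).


g(4) = 31
f(31) = -30

-30


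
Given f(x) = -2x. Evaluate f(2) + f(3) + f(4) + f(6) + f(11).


f(2) = -4
f(3) = -6
f(4) = -8
f(6) = -12
f(11) = -22
Sum = -52

-52


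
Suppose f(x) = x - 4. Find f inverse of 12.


Solve x - 4 = 12
x = (12 + 4) / 1 = 16

16


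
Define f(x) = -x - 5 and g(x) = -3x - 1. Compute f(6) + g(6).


f(6) = -11
g(6) = -19
Sum = -30

-30


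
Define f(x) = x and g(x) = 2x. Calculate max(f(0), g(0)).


f(0) = 0
g(0) = 0
max = 0

0


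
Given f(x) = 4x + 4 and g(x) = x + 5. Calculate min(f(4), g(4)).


f(4) = 20
g(4) = 9
min = 9

9


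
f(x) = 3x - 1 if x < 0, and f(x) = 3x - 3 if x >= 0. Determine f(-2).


-2 satisfies x < 0
f(-2) = -7

-7


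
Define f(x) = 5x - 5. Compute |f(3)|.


f(3) = 10
|10| = 10

10


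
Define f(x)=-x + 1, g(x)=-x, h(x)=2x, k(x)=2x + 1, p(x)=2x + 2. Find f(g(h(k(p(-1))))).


p(-1) = 0
k(0) = 1
h(1) = 2
g(2) = -2
f(-2) = 3

3


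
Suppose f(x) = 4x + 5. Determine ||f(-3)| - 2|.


f(-3) = -7
|-7| = 7
|7 - 2| = 5

5


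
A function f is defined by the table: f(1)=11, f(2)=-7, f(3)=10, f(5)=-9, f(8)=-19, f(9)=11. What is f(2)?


Reading from the table at x = 2

-7


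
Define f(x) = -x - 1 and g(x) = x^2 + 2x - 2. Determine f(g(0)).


g(0) = -2
f(-2) = 1

1


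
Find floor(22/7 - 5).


22/7 = 3.1429
3.1429 - 5 = -1.8571
floor(-1.8571) = -2

-2


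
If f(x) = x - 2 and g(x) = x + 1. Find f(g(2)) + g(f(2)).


f(g(2)) = 1
g(f(2)) = 1
Sum = 2

2


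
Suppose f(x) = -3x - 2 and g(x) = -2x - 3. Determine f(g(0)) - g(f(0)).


f(g(0)) = 7
g(f(0)) = 1
Difference = 6

6


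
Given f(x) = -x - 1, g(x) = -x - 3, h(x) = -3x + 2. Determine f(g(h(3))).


h(3) = -7
g(-7) = 4
f(4) = -5

-5


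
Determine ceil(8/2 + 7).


8/2 = 4
4 + 7 = 11
ceil(11) = 11

11


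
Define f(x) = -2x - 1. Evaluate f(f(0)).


f(0) = -1
f(-1) = 1

1


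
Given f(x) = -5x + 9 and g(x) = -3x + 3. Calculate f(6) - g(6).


f(6) = -21
g(6) = -15
Difference = -6

-6


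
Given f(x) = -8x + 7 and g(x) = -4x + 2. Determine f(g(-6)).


g(-6) = 26
f(26) = -201

-201


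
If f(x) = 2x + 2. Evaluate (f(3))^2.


f(3) = 8
(8)^2 = 64

64


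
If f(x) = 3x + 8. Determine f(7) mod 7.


f(7) = 29
29 mod 7 = 1

1


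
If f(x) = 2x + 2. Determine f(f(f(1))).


f(1) = 4
f(4) = 10
f(10) = 22

22


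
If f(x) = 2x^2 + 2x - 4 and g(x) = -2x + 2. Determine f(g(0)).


g(0) = 2
f(2) = 2*(2)^2 + 2*(2) - 4 = 8

8


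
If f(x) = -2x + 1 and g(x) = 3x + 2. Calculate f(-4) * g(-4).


f(-4) = 9
g(-4) = -10
Product = -90

-90


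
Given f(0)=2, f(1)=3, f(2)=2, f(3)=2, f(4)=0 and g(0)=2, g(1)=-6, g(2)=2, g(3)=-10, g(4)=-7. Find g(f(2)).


f(2) = 2
g(2) = 2

2


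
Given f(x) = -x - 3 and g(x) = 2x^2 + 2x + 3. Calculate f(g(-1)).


g(-1) = 3
f(3) = -6

-6


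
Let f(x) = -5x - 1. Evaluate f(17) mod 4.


2


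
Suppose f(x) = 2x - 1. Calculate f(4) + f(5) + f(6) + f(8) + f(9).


f(4) = 7
f(5) = 9
f(6) = 11
f(8) = 15
f(9) = 17
Sum = 59

59


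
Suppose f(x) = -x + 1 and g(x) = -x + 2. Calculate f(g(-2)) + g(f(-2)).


f(g(-2)) = -3
g(f(-2)) = -1
Sum = -4

-4


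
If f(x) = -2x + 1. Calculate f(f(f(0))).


f(0) = 1
f(1) = -1
f(-1) = 3

3


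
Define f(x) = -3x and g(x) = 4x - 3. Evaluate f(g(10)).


g(10) = 37
f(37) = -111

-111


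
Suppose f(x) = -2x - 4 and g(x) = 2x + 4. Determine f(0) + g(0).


f(0) = -4
g(0) = 4
Sum = 0

0


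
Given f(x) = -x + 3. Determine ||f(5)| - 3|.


f(5) = -2
|-2| = 2
|2 - 3| = 1

1


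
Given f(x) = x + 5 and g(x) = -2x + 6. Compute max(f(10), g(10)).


f(10) = 15
g(10) = -14
max = 15

15


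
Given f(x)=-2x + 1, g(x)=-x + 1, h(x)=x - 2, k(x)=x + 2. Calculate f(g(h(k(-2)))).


k(-2) = 0
h(0) = -2
g(-2) = 3
f(3) = -5

-5


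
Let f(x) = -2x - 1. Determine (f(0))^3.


f(0) = -1
(-1)^3 = -1

-1


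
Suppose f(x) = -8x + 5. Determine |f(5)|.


f(5) = -35
|-35| = 35

35


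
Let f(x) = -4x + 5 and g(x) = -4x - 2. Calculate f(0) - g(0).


f(0) = 5
g(0) = -2
Difference = 7

7


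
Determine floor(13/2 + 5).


13/2 = 6.5
6.5 + 5 = 11.5
floor(11.5) = 11

11


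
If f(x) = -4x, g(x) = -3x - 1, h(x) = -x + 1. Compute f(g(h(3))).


-20


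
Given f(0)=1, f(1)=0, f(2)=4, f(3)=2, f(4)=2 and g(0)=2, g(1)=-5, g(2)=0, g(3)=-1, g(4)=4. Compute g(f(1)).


f(1) = 0
g(0) = 2

2


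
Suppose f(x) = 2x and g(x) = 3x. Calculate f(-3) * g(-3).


f(-3) = -6
g(-3) = -9
Product = 54

54


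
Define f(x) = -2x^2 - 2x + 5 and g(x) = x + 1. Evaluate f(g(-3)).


g(-3) = -2
f(-2) = (-2)*(-2)^2 - 2*(-2) + 5 = 1

1


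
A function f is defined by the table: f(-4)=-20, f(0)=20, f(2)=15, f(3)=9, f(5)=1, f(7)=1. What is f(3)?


Reading from the table at x = 3

9


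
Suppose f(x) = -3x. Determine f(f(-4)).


f(-4) = 12
f(12) = -36

-36


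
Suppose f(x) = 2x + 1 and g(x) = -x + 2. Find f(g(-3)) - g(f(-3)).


f(g(-3)) = 11
g(f(-3)) = 7
Difference = 4

4


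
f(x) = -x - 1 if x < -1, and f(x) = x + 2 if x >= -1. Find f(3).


3 satisfies x >= -1
f(3) = 5

5


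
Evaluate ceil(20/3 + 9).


16


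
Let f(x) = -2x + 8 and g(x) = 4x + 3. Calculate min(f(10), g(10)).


f(10) = -12
g(10) = 43
min = -12

-12


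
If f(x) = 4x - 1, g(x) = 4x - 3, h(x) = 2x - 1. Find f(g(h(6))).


h(6) = 11
g(11) = 41
f(41) = 163

163


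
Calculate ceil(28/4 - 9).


28/4 = 7
7 - 9 = -2
ceil(-2) = -2

-2


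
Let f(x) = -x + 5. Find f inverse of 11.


-6


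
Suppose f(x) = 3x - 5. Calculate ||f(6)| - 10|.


f(6) = 13
|13| = 13
|13 - 10| = 3

3


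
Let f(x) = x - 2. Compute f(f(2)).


f(2) = 0
f(0) = -2

-2


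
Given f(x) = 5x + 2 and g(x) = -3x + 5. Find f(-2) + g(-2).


f(-2) = -8
g(-2) = 11
Sum = 3

3


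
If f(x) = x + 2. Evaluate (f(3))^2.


f(3) = 5
(5)^2 = 25

25


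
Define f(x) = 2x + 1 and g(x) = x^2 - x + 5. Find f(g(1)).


g(1) = 5
f(5) = 11

11


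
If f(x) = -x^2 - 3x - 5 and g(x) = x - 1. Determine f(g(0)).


g(0) = -1
f(-1) = (-1)*(-1)^2 - 3*(-1) - 5 = -3

-3


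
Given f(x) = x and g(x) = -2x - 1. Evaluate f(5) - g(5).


f(5) = 5
g(5) = -11
Difference = 16

16


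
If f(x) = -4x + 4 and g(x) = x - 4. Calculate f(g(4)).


g(4) = 0
f(0) = 4

4


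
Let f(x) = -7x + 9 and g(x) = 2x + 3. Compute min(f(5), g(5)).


f(5) = -26
g(5) = 13
min = -26

-26


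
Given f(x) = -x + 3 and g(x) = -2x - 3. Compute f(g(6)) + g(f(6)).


21


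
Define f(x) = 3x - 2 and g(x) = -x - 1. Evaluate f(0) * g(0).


f(0) = -2
g(0) = -1
Product = 2

2


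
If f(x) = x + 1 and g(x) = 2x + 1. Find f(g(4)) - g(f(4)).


-1


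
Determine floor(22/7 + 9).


22/7 = 3.1429
3.1429 + 9 = 12.1429
floor(12.1429) = 12

12


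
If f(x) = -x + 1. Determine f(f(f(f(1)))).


f(1) = 0
f(0) = 1
f(1) = 0
f(0) = 1

1


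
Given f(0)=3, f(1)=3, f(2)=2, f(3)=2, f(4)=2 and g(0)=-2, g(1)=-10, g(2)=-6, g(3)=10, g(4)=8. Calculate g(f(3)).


f(3) = 2
g(2) = -6

-6


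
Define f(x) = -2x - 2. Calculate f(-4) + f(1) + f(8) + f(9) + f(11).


f(-4) = 6
f(1) = -4
f(8) = -18
f(9) = -20
f(11) = -24
Sum = -60

-60


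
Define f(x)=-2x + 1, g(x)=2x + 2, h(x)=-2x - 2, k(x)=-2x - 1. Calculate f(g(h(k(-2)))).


k(-2) = 3
h(3) = -8
g(-8) = -14
f(-14) = 29

29


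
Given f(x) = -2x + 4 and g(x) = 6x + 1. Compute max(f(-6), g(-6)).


f(-6) = 16
g(-6) = -35
max = 16

16


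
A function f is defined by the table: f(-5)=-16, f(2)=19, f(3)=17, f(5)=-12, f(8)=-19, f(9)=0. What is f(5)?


Reading from the table at x = 5

-12


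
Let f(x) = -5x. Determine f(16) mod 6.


4


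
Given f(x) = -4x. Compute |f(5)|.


f(5) = -20
|-20| = 20

20


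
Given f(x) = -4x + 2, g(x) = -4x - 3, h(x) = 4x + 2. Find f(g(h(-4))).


h(-4) = -14
g(-14) = 53
f(53) = -210

-210


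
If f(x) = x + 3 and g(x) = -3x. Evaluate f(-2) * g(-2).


f(-2) = 1
g(-2) = 6
Product = 6

6


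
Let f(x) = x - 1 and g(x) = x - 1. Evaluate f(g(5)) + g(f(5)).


f(g(5)) = 3
g(f(5)) = 3
Sum = 6

6


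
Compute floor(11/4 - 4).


11/4 = 2.75
2.75 - 4 = -1.25
floor(-1.25) = -2

-2


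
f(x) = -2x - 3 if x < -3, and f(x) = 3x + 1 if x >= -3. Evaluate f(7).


7 satisfies x >= -3
f(7) = 22

22


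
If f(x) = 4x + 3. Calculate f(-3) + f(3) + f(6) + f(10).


76


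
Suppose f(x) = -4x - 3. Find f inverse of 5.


Solve -4x - 3 = 5
x = (5 + 3) / (-4) = -2

-2


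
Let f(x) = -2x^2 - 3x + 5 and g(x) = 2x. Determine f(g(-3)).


-49


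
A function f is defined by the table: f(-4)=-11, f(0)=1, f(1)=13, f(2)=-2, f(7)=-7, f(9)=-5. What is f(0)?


Reading from the table at x = 0

1


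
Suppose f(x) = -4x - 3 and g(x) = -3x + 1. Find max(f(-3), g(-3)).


f(-3) = 9
g(-3) = 10
max = 10

10


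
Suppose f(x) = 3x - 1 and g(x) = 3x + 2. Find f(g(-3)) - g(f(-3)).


f(g(-3)) = -22
g(f(-3)) = -28
Difference = 6

6


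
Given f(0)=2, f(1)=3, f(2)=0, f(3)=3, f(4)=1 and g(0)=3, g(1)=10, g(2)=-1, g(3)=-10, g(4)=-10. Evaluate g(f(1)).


f(1) = 3
g(3) = -10

-10


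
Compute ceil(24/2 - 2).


10


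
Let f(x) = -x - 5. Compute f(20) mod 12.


f(20) = -25
-25 mod 12 = 11

11


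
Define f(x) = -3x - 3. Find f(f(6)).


60


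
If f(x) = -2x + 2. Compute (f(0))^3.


f(0) = 2
(2)^3 = 8

8


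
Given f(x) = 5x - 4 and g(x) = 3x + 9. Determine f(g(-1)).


g(-1) = 6
f(6) = 26

26


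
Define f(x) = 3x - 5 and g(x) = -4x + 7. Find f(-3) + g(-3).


f(-3) = -14
g(-3) = 19
Sum = 5

5


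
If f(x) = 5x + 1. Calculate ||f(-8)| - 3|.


36


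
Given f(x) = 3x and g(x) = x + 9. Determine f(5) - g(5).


f(5) = 15
g(5) = 14
Difference = 1

1


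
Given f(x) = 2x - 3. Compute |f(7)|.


f(7) = 11
|11| = 11

11


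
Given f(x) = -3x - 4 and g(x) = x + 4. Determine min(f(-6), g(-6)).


f(-6) = 14
g(-6) = -2
min = -2

-2


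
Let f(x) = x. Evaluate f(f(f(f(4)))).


f(4) = 4
f(4) = 4
f(4) = 4
f(4) = 4

4


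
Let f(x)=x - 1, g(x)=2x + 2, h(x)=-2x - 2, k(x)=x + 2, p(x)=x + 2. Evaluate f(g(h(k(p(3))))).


-31


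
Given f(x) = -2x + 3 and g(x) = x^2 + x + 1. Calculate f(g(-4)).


g(-4) = 13
f(13) = -23

-23


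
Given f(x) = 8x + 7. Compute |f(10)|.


f(10) = 87
|87| = 87

87


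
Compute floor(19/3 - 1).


19/3 = 6.3333
6.3333 - 1 = 5.3333
floor(5.3333) = 5

5


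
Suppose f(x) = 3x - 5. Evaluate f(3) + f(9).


f(3) = 4
f(9) = 22
Sum = 26

26


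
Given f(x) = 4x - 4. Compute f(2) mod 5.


f(2) = 4
4 mod 5 = 4

4


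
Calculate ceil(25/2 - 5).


25/2 = 12.5
12.5 - 5 = 7.5
ceil(7.5) = 8

8


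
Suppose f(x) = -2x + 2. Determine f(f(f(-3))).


30


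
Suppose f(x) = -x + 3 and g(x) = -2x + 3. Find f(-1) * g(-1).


f(-1) = 4
g(-1) = 5
Product = 20

20


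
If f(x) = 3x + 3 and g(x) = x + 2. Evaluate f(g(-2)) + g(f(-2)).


2


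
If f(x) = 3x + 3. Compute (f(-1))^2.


f(-1) = 0
(0)^2 = 0

0


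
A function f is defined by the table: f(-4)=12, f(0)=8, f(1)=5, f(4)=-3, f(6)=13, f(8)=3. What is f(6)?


Reading from the table at x = 6

13


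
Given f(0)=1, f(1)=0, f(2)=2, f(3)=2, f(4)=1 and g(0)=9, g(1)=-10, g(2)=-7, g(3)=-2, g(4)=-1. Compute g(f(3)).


f(3) = 2
g(2) = -7

-7


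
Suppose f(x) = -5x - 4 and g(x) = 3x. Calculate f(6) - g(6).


f(6) = -34
g(6) = 18
Difference = -52

-52


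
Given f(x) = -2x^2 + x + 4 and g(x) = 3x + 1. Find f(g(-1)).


g(-1) = -2
f(-2) = (-2)*(-2)^2 + 1*(-2) + 4 = -6

-6


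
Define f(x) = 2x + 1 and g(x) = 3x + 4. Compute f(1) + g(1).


f(1) = 3
g(1) = 7
Sum = 10

10


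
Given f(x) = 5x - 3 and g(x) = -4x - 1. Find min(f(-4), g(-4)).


f(-4) = -23
g(-4) = 15
min = -23

-23


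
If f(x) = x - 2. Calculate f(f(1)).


f(1) = -1
f(-1) = -3

-3


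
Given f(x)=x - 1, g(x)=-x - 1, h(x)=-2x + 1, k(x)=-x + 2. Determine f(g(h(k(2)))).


k(2) = 0
h(0) = 1
g(1) = -2
f(-2) = -3

-3


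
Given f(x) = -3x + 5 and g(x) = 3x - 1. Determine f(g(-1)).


g(-1) = -4
f(-4) = 17

17


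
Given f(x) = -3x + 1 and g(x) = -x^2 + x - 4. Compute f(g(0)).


13


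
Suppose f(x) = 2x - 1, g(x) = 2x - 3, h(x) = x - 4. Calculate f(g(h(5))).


-3


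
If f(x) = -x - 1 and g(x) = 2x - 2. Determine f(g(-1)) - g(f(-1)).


f(g(-1)) = 3
g(f(-1)) = -2
Difference = 5

5


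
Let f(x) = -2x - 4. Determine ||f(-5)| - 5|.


f(-5) = 6
|6| = 6
|6 - 5| = 1

1


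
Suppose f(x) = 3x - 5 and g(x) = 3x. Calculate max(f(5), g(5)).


f(5) = 10
g(5) = 15
max = 15

15


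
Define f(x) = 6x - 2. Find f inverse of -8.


-1


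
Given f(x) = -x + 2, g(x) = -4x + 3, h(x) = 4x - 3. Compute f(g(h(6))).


h(6) = 21
g(21) = -81
f(-81) = 83

83


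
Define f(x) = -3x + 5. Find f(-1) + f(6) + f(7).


f(-1) = 8
f(6) = -13
f(7) = -16
Sum = -21

-21


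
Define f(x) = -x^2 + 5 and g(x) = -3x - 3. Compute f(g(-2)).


g(-2) = 3
f(3) = (-1)*(3)^2 + 5 = -4

-4


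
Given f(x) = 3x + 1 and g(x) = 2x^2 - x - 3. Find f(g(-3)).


g(-3) = 18
f(18) = 55

55


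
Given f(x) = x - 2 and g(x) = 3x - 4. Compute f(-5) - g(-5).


f(-5) = -7
g(-5) = -19
Difference = 12

12


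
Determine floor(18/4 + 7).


11


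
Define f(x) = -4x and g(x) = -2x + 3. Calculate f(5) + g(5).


f(5) = -20
g(5) = -7
Sum = -27

-27


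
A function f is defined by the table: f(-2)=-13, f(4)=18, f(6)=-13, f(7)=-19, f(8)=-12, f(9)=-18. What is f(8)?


Reading from the table at x = 8

-12


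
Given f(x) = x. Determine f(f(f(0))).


f(0) = 0
f(0) = 0
f(0) = 0

0


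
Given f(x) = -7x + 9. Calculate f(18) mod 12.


f(18) = -117
-117 mod 12 = 3

3


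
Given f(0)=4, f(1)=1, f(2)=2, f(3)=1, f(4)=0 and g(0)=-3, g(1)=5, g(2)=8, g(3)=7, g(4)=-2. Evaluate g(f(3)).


5


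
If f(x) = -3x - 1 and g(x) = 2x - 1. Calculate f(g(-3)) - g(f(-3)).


f(g(-3)) = 20
g(f(-3)) = 15
Difference = 5

5


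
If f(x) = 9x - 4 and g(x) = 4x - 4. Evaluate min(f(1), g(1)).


f(1) = 5
g(1) = 0
min = 0

0


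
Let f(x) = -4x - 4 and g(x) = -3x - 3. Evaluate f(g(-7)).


-76


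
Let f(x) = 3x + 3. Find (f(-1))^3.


0


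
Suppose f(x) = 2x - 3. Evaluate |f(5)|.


f(5) = 7
|7| = 7

7


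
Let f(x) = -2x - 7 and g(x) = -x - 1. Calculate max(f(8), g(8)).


-9


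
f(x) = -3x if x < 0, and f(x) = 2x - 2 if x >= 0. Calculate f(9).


9 satisfies x >= 0
f(9) = 16

16


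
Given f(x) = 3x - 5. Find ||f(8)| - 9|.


f(8) = 19
|19| = 19
|19 - 9| = 10

10


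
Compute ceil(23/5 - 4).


23/5 = 4.6
4.6 - 4 = 0.6
ceil(0.6) = 1

1


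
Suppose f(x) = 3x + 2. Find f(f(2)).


f(2) = 8
f(8) = 26

26


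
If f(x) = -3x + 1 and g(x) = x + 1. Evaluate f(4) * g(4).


f(4) = -11
g(4) = 5
Product = -55

-55


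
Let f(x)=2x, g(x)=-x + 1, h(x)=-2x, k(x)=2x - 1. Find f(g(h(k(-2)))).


k(-2) = -5
h(-5) = 10
g(10) = -9
f(-9) = -18

-18


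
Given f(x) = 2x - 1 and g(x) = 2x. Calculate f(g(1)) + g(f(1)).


f(g(1)) = 3
g(f(1)) = 2
Sum = 5

5


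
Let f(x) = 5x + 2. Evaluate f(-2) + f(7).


f(-2) = -8
f(7) = 37
Sum = 29

29


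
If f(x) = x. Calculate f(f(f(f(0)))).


f(0) = 0
f(0) = 0
f(0) = 0
f(0) = 0

0


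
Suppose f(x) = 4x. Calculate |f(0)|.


f(0) = 0
|0| = 0

0


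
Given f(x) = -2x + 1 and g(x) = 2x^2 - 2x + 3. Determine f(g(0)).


g(0) = 3
f(3) = -5

-5


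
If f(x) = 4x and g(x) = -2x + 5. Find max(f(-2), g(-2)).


f(-2) = -8
g(-2) = 9
max = 9

9


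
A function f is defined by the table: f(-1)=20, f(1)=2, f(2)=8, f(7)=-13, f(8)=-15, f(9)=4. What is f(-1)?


20


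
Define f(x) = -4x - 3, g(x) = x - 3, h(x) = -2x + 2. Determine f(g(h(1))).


h(1) = 0
g(0) = -3
f(-3) = 9

9


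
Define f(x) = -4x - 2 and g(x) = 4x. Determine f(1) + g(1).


f(1) = -6
g(1) = 4
Sum = -2

-2


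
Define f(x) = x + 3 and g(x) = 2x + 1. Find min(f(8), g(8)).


f(8) = 11
g(8) = 17
min = 11

11


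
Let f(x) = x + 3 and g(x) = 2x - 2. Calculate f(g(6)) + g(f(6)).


f(g(6)) = 13
g(f(6)) = 16
Sum = 29

29


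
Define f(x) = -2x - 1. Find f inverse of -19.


9


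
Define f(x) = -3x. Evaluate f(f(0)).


f(0) = 0
f(0) = 0

0


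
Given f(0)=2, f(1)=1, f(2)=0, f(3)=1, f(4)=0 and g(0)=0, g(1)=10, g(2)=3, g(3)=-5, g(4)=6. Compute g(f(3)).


10


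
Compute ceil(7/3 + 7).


7/3 = 2.3333
2.3333 + 7 = 9.3333
ceil(9.3333) = 10

10


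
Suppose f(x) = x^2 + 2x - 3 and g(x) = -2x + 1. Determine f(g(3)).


g(3) = -5
f(-5) = 1*(-5)^2 + 2*(-5) - 3 = 12

12


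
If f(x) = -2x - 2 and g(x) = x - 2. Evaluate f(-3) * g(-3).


-20


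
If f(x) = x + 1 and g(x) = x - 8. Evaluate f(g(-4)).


-11


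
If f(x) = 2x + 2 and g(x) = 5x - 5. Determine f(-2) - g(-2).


f(-2) = -2
g(-2) = -15
Difference = 13

13


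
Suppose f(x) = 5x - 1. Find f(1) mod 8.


f(1) = 4
4 mod 8 = 4

4


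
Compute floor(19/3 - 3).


19/3 = 6.3333
6.3333 - 3 = 3.3333
floor(3.3333) = 3

3


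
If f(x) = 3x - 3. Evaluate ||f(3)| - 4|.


f(3) = 6
|6| = 6
|6 - 4| = 2

2


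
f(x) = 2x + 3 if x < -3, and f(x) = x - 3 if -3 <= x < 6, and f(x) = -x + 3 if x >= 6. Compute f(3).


0


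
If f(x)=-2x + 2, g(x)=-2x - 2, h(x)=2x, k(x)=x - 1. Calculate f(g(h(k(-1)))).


k(-1) = -2
h(-2) = -4
g(-4) = 6
f(6) = -10

-10


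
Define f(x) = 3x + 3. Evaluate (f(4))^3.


3375


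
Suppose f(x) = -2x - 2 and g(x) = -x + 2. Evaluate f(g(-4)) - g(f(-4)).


f(g(-4)) = -14
g(f(-4)) = -4
Difference = -10

-10


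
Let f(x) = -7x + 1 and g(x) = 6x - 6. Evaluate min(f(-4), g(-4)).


f(-4) = 29
g(-4) = -30
min = -30

-30


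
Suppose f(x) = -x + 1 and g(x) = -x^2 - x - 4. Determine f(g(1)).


g(1) = -6
f(-6) = 7

7


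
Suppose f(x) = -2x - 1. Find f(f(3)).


f(3) = -7
f(-7) = 13

13


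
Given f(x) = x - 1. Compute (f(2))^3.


f(2) = 1
(1)^3 = 1

1


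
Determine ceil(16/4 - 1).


16/4 = 4
4 - 1 = 3
ceil(3) = 3

3


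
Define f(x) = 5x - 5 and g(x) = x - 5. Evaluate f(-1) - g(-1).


f(-1) = -10
g(-1) = -6
Difference = -4

-4


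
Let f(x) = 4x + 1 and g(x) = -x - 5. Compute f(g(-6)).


g(-6) = 1
f(1) = 5

5


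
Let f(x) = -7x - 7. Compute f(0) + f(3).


f(0) = -7
f(3) = -28
Sum = -35

-35


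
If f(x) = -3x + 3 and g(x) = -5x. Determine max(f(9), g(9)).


f(9) = -24
g(9) = -45
max = -24

-24


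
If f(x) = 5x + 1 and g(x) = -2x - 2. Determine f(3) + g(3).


8


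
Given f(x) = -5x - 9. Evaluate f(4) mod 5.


f(4) = -29
-29 mod 5 = 1

1


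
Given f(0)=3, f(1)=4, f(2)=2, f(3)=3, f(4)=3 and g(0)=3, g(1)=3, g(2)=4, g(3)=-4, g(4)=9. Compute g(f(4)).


f(4) = 3
g(3) = -4

-4


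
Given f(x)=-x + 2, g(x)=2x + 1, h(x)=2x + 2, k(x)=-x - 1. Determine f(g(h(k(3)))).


k(3) = -4
h(-4) = -6
g(-6) = -11
f(-11) = 13

13


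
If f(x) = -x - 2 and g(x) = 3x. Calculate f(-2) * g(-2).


f(-2) = 0
g(-2) = -6
Product = 0

0


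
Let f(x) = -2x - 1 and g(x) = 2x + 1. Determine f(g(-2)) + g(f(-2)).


f(g(-2)) = 5
g(f(-2)) = 7
Sum = 12

12


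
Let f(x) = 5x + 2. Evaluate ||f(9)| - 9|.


38


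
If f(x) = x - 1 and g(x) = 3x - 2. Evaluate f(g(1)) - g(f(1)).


f(g(1)) = 0
g(f(1)) = -2
Difference = 2

2


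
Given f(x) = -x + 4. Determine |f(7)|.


f(7) = -3
|-3| = 3

3


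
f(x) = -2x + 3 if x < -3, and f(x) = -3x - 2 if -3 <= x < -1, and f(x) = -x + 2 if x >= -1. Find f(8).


8 satisfies x >= -1
f(8) = -6

-6


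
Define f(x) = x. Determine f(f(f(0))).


0


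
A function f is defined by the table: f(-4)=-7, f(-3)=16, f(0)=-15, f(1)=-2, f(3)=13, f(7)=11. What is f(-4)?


Reading from the table at x = -4

-7


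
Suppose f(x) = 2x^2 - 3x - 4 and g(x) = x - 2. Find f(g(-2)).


40


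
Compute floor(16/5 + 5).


16/5 = 3.2
3.2 + 5 = 8.2
floor(8.2) = 8

8


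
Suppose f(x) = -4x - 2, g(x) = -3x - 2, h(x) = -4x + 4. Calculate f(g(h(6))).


h(6) = -20
g(-20) = 58
f(58) = -234

-234


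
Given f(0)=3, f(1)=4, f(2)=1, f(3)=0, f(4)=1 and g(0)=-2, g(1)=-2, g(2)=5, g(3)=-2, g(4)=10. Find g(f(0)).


f(0) = 3
g(3) = -2

-2


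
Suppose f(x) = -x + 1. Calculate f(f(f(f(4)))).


f(4) = -3
f(-3) = 4
f(4) = -3
f(-3) = 4

4


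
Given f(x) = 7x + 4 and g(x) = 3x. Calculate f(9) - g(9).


40


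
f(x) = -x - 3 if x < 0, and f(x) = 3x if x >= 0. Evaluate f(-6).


-6 satisfies x < 0
f(-6) = 3

3


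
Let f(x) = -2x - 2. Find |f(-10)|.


f(-10) = 18
|18| = 18

18


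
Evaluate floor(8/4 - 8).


8/4 = 2
2 - 8 = -6
floor(-6) = -6

-6


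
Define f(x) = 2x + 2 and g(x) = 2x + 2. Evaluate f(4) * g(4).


f(4) = 10
g(4) = 10
Product = 100

100


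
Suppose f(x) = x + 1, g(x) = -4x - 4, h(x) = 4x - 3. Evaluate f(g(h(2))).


h(2) = 5
g(5) = -24
f(-24) = -23

-23


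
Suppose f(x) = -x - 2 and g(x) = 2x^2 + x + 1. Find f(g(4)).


g(4) = 37
f(37) = -39

-39


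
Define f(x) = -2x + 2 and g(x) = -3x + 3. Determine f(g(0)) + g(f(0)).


-7


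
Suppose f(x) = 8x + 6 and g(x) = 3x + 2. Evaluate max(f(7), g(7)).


f(7) = 62
g(7) = 23
max = 62

62


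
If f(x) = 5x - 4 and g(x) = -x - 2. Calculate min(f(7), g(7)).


f(7) = 31
g(7) = -9
min = -9

-9


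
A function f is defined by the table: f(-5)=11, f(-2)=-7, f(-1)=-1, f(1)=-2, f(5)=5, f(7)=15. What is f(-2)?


Reading from the table at x = -2

-7


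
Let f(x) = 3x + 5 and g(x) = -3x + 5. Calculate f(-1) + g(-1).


f(-1) = 2
g(-1) = 8
Sum = 10

10


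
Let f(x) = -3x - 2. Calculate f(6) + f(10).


f(6) = -20
f(10) = -32
Sum = -52

-52


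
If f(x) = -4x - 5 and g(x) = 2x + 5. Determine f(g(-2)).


-9


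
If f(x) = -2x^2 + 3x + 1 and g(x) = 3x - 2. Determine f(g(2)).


g(2) = 4
f(4) = (-2)*(4)^2 + 3*(4) + 1 = -19

-19


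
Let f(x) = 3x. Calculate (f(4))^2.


f(4) = 12
(12)^2 = 144

144


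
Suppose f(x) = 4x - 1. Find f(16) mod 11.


f(16) = 63
63 mod 11 = 8

8


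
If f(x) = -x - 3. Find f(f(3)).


3


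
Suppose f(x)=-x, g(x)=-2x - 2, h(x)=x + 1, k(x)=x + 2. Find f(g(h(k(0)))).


8


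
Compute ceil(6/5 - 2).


6/5 = 1.2
1.2 - 2 = -0.8
ceil(-0.8) = 0

0


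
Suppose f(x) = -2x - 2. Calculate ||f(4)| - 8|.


f(4) = -10
|-10| = 10
|10 - 8| = 2

2


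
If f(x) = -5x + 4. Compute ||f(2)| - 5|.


f(2) = -6
|-6| = 6
|6 - 5| = 1

1


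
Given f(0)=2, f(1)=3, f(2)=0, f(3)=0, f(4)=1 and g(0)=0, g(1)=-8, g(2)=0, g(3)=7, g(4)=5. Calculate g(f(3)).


f(3) = 0
g(0) = 0

0


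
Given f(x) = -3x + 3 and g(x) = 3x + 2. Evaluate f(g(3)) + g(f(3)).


-46


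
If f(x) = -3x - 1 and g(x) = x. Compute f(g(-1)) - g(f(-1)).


f(g(-1)) = 2
g(f(-1)) = 2
Difference = 0

0


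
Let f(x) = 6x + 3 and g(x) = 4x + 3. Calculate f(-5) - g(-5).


f(-5) = -27
g(-5) = -17
Difference = -10

-10


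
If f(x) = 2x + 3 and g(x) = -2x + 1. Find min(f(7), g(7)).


f(7) = 17
g(7) = -13
min = -13

-13


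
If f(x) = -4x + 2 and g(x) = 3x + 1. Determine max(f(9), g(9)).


28


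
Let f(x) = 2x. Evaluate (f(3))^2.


f(3) = 6
(6)^2 = 36

36


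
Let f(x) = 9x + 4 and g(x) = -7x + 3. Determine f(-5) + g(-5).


f(-5) = -41
g(-5) = 38
Sum = -3

-3


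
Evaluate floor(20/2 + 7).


20/2 = 10
10 + 7 = 17
floor(17) = 17

17


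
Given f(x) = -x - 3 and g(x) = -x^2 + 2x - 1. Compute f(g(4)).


g(4) = -9
f(-9) = 6

6


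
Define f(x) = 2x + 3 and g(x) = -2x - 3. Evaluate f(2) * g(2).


f(2) = 7
g(2) = -7
Product = -49

-49


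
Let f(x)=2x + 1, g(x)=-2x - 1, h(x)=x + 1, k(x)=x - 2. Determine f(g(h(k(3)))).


k(3) = 1
h(1) = 2
g(2) = -5
f(-5) = -9

-9


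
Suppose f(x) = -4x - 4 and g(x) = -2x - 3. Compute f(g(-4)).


g(-4) = 5
f(5) = -24

-24


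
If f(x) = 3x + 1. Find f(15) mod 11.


f(15) = 46
46 mod 11 = 2

2


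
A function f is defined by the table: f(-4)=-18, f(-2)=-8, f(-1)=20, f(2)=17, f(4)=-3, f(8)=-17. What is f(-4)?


Reading from the table at x = -4

-18


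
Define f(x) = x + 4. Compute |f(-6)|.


f(-6) = -2
|-2| = 2

2


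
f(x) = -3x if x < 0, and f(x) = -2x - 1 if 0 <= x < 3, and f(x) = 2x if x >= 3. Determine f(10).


10 satisfies x >= 3
f(10) = 20

20


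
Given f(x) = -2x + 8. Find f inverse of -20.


Solve -2x + 8 = -20
x = (-20 - 8) / (-2) = 14

14


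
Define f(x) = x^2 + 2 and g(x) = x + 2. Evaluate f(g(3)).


g(3) = 5
f(5) = 1*(5)^2 + 2 = 27

27


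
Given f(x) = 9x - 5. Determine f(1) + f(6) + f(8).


120


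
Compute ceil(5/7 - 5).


5/7 = 0.7143
0.7143 - 5 = -4.2857
ceil(-4.2857) = -4

-4


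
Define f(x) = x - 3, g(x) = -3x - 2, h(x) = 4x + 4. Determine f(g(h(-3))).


h(-3) = -8
g(-8) = 22
f(22) = 19

19


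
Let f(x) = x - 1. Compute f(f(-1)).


f(-1) = -2
f(-2) = -3

-3


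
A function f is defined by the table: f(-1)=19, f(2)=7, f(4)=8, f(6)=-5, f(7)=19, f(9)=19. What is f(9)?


Reading from the table at x = 9

19


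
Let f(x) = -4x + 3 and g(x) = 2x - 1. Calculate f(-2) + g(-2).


f(-2) = 11
g(-2) = -5
Sum = 6

6


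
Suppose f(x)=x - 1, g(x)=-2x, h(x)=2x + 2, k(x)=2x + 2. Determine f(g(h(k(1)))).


k(1) = 4
h(4) = 10
g(10) = -20
f(-20) = -21

-21


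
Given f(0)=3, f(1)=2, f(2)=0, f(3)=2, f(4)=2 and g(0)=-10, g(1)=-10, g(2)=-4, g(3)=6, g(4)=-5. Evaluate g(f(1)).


f(1) = 2
g(2) = -4

-4


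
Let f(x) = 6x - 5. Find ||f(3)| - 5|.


f(3) = 13
|13| = 13
|13 - 5| = 8

8


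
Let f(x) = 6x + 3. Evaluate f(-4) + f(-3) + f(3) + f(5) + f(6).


f(-4) = -21
f(-3) = -15
f(3) = 21
f(5) = 33
f(6) = 39
Sum = 57

57


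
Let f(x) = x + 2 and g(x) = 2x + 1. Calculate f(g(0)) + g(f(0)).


f(g(0)) = 3
g(f(0)) = 5
Sum = 8

8


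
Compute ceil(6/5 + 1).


6/5 = 1.2
1.2 + 1 = 2.2
ceil(2.2) = 3

3


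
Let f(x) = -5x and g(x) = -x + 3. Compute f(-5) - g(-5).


17


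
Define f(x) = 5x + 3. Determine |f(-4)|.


f(-4) = -17
|-17| = 17

17


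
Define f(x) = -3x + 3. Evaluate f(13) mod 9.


f(13) = -36
-36 mod 9 = 0

0


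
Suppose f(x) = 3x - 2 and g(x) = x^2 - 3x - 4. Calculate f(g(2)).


g(2) = -6
f(-6) = -20

-20


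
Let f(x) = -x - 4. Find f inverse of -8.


Solve -x - 4 = -8
x = (-8 + 4) / (-1) = 4

4


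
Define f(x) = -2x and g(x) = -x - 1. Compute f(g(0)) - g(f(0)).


f(g(0)) = 2
g(f(0)) = -1
Difference = 3

3


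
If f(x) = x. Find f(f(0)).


f(0) = 0
f(0) = 0

0


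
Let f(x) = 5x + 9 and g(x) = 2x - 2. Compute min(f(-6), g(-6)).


f(-6) = -21
g(-6) = -14
min = -21

-21


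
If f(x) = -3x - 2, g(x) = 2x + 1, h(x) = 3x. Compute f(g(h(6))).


h(6) = 18
g(18) = 37
f(37) = -113

-113


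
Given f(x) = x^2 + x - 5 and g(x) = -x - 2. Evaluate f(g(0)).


g(0) = -2
f(-2) = 1*(-2)^2 + 1*(-2) - 5 = -3

-3


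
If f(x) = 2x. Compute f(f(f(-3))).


f(-3) = -6
f(-6) = -12
f(-12) = -24

-24


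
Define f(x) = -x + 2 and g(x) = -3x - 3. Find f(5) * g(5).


54


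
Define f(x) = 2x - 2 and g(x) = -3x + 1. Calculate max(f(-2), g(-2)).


f(-2) = -6
g(-2) = 7
max = 7

7


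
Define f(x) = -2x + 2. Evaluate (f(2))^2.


f(2) = -2
(-2)^2 = 4

4


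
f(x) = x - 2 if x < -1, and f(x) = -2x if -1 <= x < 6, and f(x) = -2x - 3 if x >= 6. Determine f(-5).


-5 satisfies x < -1
f(-5) = -7

-7


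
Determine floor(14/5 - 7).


14/5 = 2.8
2.8 - 7 = -4.2
floor(-4.2) = -5

-5


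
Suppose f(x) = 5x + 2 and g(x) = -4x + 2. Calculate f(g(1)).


g(1) = -2
f(-2) = -8

-8


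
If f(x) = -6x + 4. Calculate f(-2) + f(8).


f(-2) = 16
f(8) = -44
Sum = -28

-28


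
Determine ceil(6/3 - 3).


6/3 = 2
2 - 3 = -1
ceil(-1) = -1

-1


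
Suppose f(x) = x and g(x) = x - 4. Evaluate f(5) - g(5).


f(5) = 5
g(5) = 1
Difference = 4

4


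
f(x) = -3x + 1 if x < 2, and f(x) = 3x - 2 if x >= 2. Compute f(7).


19


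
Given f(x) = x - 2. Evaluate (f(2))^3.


f(2) = 0
(0)^3 = 0

0


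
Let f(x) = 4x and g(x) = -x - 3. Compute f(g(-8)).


20


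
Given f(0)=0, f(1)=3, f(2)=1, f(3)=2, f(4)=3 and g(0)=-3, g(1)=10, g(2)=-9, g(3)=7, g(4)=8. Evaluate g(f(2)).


f(2) = 1
g(1) = 10

10


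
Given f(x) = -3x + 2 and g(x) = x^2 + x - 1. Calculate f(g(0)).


5


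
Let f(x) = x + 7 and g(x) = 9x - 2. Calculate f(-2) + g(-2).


f(-2) = 5
g(-2) = -20
Sum = -15

-15


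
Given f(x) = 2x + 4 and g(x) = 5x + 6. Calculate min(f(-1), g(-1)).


f(-1) = 2
g(-1) = 1
min = 1

1


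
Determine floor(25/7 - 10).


25/7 = 3.5714
3.5714 - 10 = -6.4286
floor(-6.4286) = -7

-7


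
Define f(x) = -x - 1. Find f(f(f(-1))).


0


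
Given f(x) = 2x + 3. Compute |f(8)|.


f(8) = 19
|19| = 19

19


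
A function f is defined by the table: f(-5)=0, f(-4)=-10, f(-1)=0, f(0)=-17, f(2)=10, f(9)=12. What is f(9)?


12


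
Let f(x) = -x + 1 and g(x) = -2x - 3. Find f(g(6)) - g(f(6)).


f(g(6)) = 16
g(f(6)) = 7
Difference = 9

9


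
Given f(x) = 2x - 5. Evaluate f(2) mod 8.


f(2) = -1
-1 mod 8 = 7

7


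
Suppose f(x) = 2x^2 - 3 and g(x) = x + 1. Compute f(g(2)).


g(2) = 3
f(3) = 2*(3)^2 - 3 = 15

15


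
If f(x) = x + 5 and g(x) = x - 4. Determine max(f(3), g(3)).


f(3) = 8
g(3) = -1
max = 8

8
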